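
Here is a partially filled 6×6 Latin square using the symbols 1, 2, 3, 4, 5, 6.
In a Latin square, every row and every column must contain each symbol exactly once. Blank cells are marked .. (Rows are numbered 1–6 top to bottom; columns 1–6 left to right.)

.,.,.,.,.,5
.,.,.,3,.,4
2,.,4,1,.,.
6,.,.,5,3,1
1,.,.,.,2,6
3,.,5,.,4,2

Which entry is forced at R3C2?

Row 1, column 1: row 1 has {5} and column 1 has {1, 2, 3, 6}, leaving only 4.
Row 2, column 1: row 2 has {3, 4} and column 1 has {1, 2, 3, 4, 6}, leaving only 5.
Row 3, column 6: row 3 has {1, 2, 4} and column 6 has {1, 2, 4, 5, 6}, leaving only 3.
Row 4, column 3: row 4 has {1, 3, 5, 6} and column 3 has {4, 5}, leaving only 2.
Row 4, column 2: row 4 has {1, 2, 3, 5, 6} and column 2 has {}, leaving only 4.
Row 5, column 3: row 5 has {1, 2, 6} and column 3 has {2, 4, 5}, leaving only 3.
Row 5, column 2: row 5 has {1, 2, 3, 6} and column 2 has {4}, leaving only 5.
Row 3 already has {1, 2, 3, 4} and column 2 already has {4, 5}, so row 3, column 2 must be 6.

6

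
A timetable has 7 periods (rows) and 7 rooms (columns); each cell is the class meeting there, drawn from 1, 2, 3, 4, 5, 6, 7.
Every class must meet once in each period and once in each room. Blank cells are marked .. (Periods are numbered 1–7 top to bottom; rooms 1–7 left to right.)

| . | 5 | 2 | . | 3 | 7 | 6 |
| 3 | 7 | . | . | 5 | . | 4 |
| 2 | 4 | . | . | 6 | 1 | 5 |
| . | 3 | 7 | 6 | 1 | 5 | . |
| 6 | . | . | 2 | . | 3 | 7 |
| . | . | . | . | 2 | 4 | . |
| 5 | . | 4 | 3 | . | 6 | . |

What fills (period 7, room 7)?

Period 2, room 4: period 2 has {3, 4, 5, 7} and room 4 has {2, 3, 6}, leaving only 1.
Period 1, room 4: period 1 has {2, 3, 5, 6, 7} and room 4 has {1, 2, 3, 6}, leaving only 4.
Period 1, room 1: period 1 has {2, 3, 4, 5, 6, 7} and room 1 has {2, 3, 5, 6}, leaving only 1.
Period 2, room 3: period 2 has {1, 3, 4, 5, 7} and room 3 has {2, 4, 7}, leaving only 6.
Period 2, room 6: period 2 has {1, 3, 4, 5, 6, 7} and room 6 has {1, 3, 4, 5, 6, 7}, leaving only 2.
Period 3, room 3: period 3 has {1, 2, 4, 5, 6} and room 3 has {2, 4, 6, 7}, leaving only 3.
Period 3, room 4: period 3 has {1, 2, 3, 4, 5, 6} and room 4 has {1, 2, 3, 4, 6}, leaving only 7.
Period 4, room 1: period 4 has {1, 3, 5, 6, 7} and room 1 has {1, 2, 3, 5, 6}, leaving only 4.
Period 4, room 7: period 4 has {1, 3, 4, 5, 6, 7} and room 7 has {4, 5, 6, 7}, leaving only 2.
Period 7 already has {3, 4, 5, 6} and room 7 already has {2, 4, 5, 6, 7}, so period 7, room 7 must be 1.

1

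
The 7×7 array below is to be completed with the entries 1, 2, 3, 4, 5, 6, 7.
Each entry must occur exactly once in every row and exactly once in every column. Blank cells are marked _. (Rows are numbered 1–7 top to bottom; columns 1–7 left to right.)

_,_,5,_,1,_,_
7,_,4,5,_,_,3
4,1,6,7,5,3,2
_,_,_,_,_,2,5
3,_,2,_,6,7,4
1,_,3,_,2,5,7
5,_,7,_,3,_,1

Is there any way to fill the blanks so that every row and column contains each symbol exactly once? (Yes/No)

Row 2, column 5: row 2 together with column 5 already contain {1, 2, 3, 4, 5, 6, 7} — every symbol — so nothing can go there. The grid has no valid completion.

No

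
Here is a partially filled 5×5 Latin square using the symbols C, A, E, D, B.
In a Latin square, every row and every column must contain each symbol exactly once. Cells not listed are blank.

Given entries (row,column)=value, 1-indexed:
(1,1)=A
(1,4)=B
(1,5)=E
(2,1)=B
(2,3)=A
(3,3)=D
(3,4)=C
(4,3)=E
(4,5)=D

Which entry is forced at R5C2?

C

Row 1, column 3: row 1 has {A, E, B} and column 3 has {A, E, D}, leaving only C.
Row 1, column 2: row 1 has {C, A, E, B} and column 2 has {}, leaving only D.
Row 2, column 5: row 2 has {A, B} and column 5 has {E, D}, leaving only C.
Row 2, column 2: row 2 has {C, A, B} and column 2 has {D}, leaving only E.
Row 2, column 4: row 2 has {C, A, E, B} and column 4 has {C, B}, leaving only D.
Row 3, column 1: row 3 has {C, D} and column 1 has {A, B}, leaving only E.
Row 4, column 1: row 4 has {E, D} and column 1 has {A, E, B}, leaving only C.
Row 4, column 4: row 4 has {C, E, D} and column 4 has {C, D, B}, leaving only A.
Row 4, column 2: row 4 has {C, A, E, D} and column 2 has {E, D}, leaving only B.
Row 3, column 2: row 3 has {C, E, D} and column 2 has {E, D, B}, leaving only A.
Row 5 already has {} and column 2 already has {A, E, D, B}, so row 5, column 2 must be C.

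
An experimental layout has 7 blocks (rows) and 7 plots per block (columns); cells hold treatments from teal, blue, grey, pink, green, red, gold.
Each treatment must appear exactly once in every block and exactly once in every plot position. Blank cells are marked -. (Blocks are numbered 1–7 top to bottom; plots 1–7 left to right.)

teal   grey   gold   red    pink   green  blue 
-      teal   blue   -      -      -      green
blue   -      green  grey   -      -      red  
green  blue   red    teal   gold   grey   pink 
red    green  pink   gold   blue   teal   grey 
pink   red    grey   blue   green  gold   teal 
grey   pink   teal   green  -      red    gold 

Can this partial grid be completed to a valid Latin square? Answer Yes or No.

No

Block 7, plot 5: block 7 together with plot 5 already contain {teal, blue, grey, pink, green, red, gold} — every symbol — so nothing can go there. The grid has no valid completion.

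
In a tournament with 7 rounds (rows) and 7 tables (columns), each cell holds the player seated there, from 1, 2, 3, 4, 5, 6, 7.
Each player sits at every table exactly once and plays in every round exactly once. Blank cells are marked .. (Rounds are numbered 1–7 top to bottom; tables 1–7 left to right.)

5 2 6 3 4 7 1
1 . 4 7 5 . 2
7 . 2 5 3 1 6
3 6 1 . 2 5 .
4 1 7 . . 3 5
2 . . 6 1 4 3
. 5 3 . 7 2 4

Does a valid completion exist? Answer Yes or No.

No round or table among the givens repeats a symbol, and propagating forced cells runs into no contradiction.
One valid completion exists (for instance, 5 2 6 3 4 7 1 / 1 3 4 7 5 6 2 / 7 4 2 5 3 1 6 / 3 6 1 4 2 5 7 / 4 1 7 2 6 3 5 / 2 7 5 6 1 4 3 / 6 5 3 1 7 2 4).

Yes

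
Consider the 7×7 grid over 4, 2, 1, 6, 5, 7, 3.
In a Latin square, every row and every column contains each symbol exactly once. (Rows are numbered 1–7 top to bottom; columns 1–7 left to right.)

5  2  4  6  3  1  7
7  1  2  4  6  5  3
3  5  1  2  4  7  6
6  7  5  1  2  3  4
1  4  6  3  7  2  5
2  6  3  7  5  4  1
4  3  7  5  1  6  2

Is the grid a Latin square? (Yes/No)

Yes

Each row is a permutation of the 7 symbols, and so is each column.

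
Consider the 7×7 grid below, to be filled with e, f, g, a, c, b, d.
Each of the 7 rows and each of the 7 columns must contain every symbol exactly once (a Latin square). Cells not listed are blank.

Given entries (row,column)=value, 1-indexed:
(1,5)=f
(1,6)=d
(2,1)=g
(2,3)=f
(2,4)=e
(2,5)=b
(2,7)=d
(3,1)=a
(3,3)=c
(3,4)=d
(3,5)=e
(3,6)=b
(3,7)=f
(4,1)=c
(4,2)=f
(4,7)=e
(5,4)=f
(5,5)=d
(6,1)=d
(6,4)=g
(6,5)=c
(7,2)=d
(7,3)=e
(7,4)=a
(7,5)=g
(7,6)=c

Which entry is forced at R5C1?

Row 2, column 6: row 2 has {e, f, g, b, d} and column 6 has {c, b, d}, leaving only a.
Row 2, column 2: row 2 has {e, f, g, a, b, d} and column 2 has {f, d}, leaving only c.
Row 3, column 2: row 3 has {e, f, a, c, b, d} and column 2 has {f, c, d}, leaving only g.
Row 4, column 4: row 4 has {e, f, c} and column 4 has {e, f, g, a, d}, leaving only b.
Row 1, column 4: row 1 has {f, d} and column 4 has {e, f, g, a, b, d}, leaving only c.
Row 4, column 5: row 4 has {e, f, c, b} and column 5 has {e, f, g, c, b, d}, leaving only a.
Row 4, column 6: row 4 has {e, f, a, c, b} and column 6 has {a, c, b, d}, leaving only g.
Row 4, column 3: row 4 has {e, f, g, a, c, b} and column 3 has {e, f, c}, leaving only d.
Row 5, column 6: row 5 has {f, d} and column 6 has {g, a, c, b, d}, leaving only e.
Row 5 already has {e, f, d} and column 1 already has {g, a, c, d}, so row 5, column 1 must be b.

b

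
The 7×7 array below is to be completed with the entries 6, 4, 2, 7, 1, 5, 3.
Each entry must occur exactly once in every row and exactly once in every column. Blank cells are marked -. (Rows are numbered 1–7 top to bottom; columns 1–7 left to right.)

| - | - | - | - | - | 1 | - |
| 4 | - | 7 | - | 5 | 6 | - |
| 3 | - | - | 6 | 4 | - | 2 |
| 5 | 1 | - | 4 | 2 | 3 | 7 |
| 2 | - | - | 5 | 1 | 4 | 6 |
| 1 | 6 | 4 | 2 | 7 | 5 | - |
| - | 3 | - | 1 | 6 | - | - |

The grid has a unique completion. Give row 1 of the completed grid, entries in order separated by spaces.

Row 1, column 5: row 1 has {1} and column 5 has {6, 4, 2, 7, 1, 5}, leaving only 3.
Row 1, column 4: row 1 has {1, 3} and column 4 has {6, 4, 2, 1, 5}, leaving only 7.
Row 1, column 1: row 1 has {7, 1, 3} and column 1 has {4, 2, 1, 5, 3}, leaving only 6.
Row 2, column 2: row 2 has {6, 4, 7, 5} and column 2 has {6, 1, 3}, leaving only 2.
Row 2, column 4: row 2 has {6, 4, 2, 7, 5} and column 4 has {6, 4, 2, 7, 1, 5}, leaving only 3.
Row 2, column 7: row 2 has {6, 4, 2, 7, 5, 3} and column 7 has {6, 2, 7}, leaving only 1.
Row 3, column 6: row 3 has {6, 4, 2, 3} and column 6 has {6, 4, 1, 5, 3}, leaving only 7.
Row 3, column 2: row 3 has {6, 4, 2, 7, 3} and column 2 has {6, 2, 1, 3}, leaving only 5.
Row 1, column 2: row 1 has {6, 7, 1, 3} and column 2 has {6, 2, 1, 5, 3}, leaving only 4.
Row 1, column 7: row 1 has {6, 4, 7, 1, 3} and column 7 has {6, 2, 7, 1}, leaving only 5.
Row 1, column 3: row 1 has {6, 4, 7, 1, 5, 3} and column 3 has {4, 7}, leaving only 2.
So row 1 reads: 6 4 2 7 3 1 5.

6 4 2 7 3 1 5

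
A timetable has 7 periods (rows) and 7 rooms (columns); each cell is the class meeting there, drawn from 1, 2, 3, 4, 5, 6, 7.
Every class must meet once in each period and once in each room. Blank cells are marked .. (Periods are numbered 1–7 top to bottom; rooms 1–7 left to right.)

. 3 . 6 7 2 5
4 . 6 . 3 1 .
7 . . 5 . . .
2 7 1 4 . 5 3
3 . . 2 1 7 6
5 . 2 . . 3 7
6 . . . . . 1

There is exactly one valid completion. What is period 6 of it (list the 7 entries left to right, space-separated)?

5 6 2 1 4 3 7

Period 6, room 4: period 6 has {2, 3, 5, 7} and room 4 has {2, 4, 5, 6}, leaving only 1.
Period 1, room 1: period 1 has {2, 3, 5, 6, 7} and room 1 has {2, 3, 4, 5, 6, 7}, leaving only 1.
Period 1, room 3: period 1 has {1, 2, 3, 5, 6, 7} and room 3 has {1, 2, 6}, leaving only 4.
Period 2, room 4: period 2 has {1, 3, 4, 6} and room 4 has {1, 2, 4, 5, 6}, leaving only 7.
Period 2, room 7: period 2 has {1, 3, 4, 6, 7} and room 7 has {1, 3, 5, 6, 7}, leaving only 2.
Period 2, room 2: period 2 has {1, 2, 3, 4, 6, 7} and room 2 has {3, 7}, leaving only 5.
Period 3, room 3: period 3 has {5, 7} and room 3 has {1, 2, 4, 6}, leaving only 3.
Period 3, room 7: period 3 has {3, 5, 7} and room 7 has {1, 2, 3, 5, 6, 7}, leaving only 4.
Period 3, room 6: period 3 has {3, 4, 5, 7} and room 6 has {1, 2, 3, 5, 7}, leaving only 6.
Period 3, room 5: period 3 has {3, 4, 5, 6, 7} and room 5 has {1, 3, 7}, leaving only 2.
Period 3, room 2: period 3 has {2, 3, 4, 5, 6, 7} and room 2 has {3, 5, 7}, leaving only 1.
Period 4, room 5: period 4 has {1, 2, 3, 4, 5, 7} and room 5 has {1, 2, 3, 7}, leaving only 6.
Period 6, room 5: period 6 has {1, 2, 3, 5, 7} and room 5 has {1, 2, 3, 6, 7}, leaving only 4.
Period 6, room 2: period 6 has {1, 2, 3, 4, 5, 7} and room 2 has {1, 3, 5, 7}, leaving only 6.
So period 6 reads: 5 6 2 1 4 3 7.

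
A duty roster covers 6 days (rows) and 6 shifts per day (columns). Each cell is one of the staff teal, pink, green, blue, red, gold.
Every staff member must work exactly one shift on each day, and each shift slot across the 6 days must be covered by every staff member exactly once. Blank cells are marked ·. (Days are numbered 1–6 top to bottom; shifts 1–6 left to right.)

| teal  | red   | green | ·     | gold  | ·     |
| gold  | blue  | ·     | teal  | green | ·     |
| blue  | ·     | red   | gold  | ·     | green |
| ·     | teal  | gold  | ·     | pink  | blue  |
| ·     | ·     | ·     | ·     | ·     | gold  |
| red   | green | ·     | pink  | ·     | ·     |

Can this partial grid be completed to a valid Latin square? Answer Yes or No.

No

Day 1, shift 4: day 1 has {teal, green, red, gold} and shift 4 has {teal, pink, gold}, so it must be blue.
Day 1, shift 6: day 1 has {teal, green, blue, red, gold} and shift 6 has {green, blue, gold}, so it must be pink.
Day 2, shift 3: day 2 has {teal, green, blue, gold} and shift 3 has {green, red, gold}, so it must be pink.
Day 2, shift 6: day 2 has {teal, pink, green, blue, gold} and shift 6 has {pink, green, blue, gold}, so it must be red.
Day 3, shift 2: day 3 has {green, blue, red, gold} and shift 2 has {teal, green, blue, red}, so it must be pink.
Now day 5, shift 2: day 5 together with shift 2 already contain {teal, pink, green, blue, red, gold} — every symbol — so nothing can go there. The grid has no valid completion.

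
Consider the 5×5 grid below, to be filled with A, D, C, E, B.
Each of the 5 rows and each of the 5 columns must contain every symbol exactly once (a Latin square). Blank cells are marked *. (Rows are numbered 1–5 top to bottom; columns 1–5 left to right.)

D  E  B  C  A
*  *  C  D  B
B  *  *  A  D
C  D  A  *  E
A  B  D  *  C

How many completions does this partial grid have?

1

Row 2, column 1: eliminating its row and column leaves {E}.
Row 2, column 2: eliminating its row and column leaves {A}.
Row 3, column 2: eliminating its row and column leaves {C}.
Row 3, column 3: eliminating its row and column leaves {E}.
Row 4, column 4: eliminating its row and column leaves {B}.
Row 5, column 4: eliminating its row and column leaves {E}.
Only one assignment across all blanks avoids any row or column repeat, giving 1 completion.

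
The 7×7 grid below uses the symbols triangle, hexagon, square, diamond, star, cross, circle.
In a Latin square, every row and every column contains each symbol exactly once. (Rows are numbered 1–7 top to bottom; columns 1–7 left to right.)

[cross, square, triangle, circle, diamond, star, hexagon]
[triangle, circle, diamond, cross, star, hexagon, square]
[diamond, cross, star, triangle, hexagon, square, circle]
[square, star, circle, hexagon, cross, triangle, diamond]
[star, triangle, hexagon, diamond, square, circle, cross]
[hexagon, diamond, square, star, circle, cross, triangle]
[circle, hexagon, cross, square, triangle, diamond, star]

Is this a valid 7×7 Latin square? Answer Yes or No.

Yes

Each row is a permutation of the 7 symbols, and so is each column.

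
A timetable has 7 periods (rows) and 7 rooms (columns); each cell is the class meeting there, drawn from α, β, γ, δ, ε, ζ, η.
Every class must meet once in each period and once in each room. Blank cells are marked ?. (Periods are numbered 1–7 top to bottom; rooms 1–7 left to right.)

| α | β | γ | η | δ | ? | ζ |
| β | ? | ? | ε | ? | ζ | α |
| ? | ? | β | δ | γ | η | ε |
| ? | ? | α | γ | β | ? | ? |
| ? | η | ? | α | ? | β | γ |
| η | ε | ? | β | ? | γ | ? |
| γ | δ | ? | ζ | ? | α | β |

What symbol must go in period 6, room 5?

α

Period 1, room 6: period 1 has {α, β, γ, δ, ζ, η} and room 6 has {α, β, γ, ζ, η}, leaving only ε.
Period 2, room 2: period 2 has {α, β, ε, ζ} and room 2 has {β, δ, ε, η}, leaving only γ.
Period 2, room 5: period 2 has {α, β, γ, ε, ζ} and room 5 has {β, γ, δ}, leaving only η.
Period 2, room 3: period 2 has {α, β, γ, ε, ζ, η} and room 3 has {α, β, γ}, leaving only δ.
Period 3, room 1: period 3 has {β, γ, δ, ε, η} and room 1 has {α, β, γ, η}, leaving only ζ.
Period 3, room 2: period 3 has {β, γ, δ, ε, ζ, η} and room 2 has {β, γ, δ, ε, η}, leaving only α.
Period 4, room 2: period 4 has {α, β, γ} and room 2 has {α, β, γ, δ, ε, η}, leaving only ζ.
Period 4, room 6: period 4 has {α, β, γ, ζ} and room 6 has {α, β, γ, ε, ζ, η}, leaving only δ.
Period 4, room 1: period 4 has {α, β, γ, δ, ζ} and room 1 has {α, β, γ, ζ, η}, leaving only ε.
Period 4, room 7: period 4 has {α, β, γ, δ, ε, ζ} and room 7 has {α, β, γ, ε, ζ}, leaving only η.
Period 5, room 1: period 5 has {α, β, γ, η} and room 1 has {α, β, γ, ε, ζ, η}, leaving only δ.
Period 6, room 3: period 6 has {β, γ, ε, η} and room 3 has {α, β, γ, δ}, leaving only ζ.
Period 6 already has {β, γ, ε, ζ, η} and room 5 already has {β, γ, δ, η}, so period 6, room 5 must be α.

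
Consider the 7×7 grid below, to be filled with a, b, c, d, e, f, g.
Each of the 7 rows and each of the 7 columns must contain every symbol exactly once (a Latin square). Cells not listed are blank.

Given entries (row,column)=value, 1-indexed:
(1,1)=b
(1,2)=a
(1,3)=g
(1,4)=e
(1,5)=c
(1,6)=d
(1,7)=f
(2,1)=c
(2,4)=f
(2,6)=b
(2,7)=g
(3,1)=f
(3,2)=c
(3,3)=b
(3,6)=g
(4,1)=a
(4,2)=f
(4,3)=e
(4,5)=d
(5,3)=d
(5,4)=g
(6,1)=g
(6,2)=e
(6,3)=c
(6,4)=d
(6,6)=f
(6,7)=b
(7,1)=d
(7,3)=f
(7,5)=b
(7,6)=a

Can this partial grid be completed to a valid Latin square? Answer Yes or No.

No

Row 2, column 2: row 2 has {b, c, f, g} and column 2 has {a, c, e, f}, so it must be d.
Row 2, column 3: row 2 has {b, c, d, f, g} and column 3 has {b, c, d, e, f, g}, so it must be a.
Row 2, column 5: row 2 has {a, b, c, d, f, g} and column 5 has {b, c, d}, so it must be e.
Row 3, column 4: row 3 has {b, c, f, g} and column 4 has {d, e, f, g}, so it must be a.
Now row 3, column 5: row 3 together with column 5 already contain {a, b, c, d, e, f, g} — every symbol — so nothing can go there. The grid has no valid completion.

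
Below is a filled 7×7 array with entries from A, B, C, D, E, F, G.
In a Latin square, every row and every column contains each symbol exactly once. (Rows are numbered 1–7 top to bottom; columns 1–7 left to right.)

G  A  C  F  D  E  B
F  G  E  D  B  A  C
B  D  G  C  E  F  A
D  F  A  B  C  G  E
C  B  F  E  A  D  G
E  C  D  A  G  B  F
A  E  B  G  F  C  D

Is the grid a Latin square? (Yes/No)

Each row is a permutation of the 7 symbols, and so is each column.

Yes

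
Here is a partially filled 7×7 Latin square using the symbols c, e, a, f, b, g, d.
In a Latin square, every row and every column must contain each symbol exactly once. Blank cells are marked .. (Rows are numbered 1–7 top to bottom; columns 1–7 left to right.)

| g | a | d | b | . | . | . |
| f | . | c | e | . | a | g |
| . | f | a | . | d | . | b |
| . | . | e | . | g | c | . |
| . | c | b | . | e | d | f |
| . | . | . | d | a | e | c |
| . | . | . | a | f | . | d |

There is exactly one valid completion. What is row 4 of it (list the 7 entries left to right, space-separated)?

Row 4, column 4: row 4 has {c, e, g} and column 4 has {e, a, b, d}, leaving only f.
Row 4, column 7: row 4 has {c, e, f, g} and column 7 has {c, f, b, g, d}, leaving only a.
Row 1, column 5: row 1 has {a, b, g, d} and column 5 has {e, a, f, g, d}, leaving only c.
Row 1, column 6: row 1 has {c, a, b, g, d} and column 6 has {c, e, a, d}, leaving only f.
Row 1, column 7: row 1 has {c, a, f, b, g, d} and column 7 has {c, a, f, b, g, d}, leaving only e.
Row 2, column 5: row 2 has {c, e, a, f, g} and column 5 has {c, e, a, f, g, d}, leaving only b.
Row 2, column 2: row 2 has {c, e, a, f, b, g} and column 2 has {c, a, f}, leaving only d.
Row 4, column 2: row 4 has {c, e, a, f, g} and column 2 has {c, a, f, d}, leaving only b.
Row 4, column 1: row 4 has {c, e, a, f, b, g} and column 1 has {f, g}, leaving only d.
So row 4 reads: d b e f g c a.

d b e f g c a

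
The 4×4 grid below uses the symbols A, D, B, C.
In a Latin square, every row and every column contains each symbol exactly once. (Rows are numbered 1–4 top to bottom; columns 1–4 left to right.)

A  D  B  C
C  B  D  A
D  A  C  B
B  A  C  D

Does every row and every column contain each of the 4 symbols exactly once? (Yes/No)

Every row is a permutation, but column 2 contains A twice (at rows 3 and 4).

No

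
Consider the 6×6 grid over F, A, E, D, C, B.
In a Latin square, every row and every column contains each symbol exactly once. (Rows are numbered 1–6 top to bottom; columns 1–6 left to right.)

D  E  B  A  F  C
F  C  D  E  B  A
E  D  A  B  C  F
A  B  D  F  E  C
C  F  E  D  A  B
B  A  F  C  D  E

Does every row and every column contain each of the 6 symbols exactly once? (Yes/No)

No

Every row is a permutation, but column 6 contains C twice (at rows 1 and 4).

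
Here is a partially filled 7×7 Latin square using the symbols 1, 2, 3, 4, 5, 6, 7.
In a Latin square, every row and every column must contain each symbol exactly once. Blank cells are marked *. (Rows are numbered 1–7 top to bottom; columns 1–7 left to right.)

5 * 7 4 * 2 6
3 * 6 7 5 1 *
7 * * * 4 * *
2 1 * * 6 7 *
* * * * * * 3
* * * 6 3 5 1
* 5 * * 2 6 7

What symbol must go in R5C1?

Row 1, column 2: row 1 has {2, 4, 5, 6, 7} and column 2 has {1, 5}, leaving only 3.
Row 1, column 5: row 1 has {2, 3, 4, 5, 6, 7} and column 5 has {2, 3, 4, 5, 6}, leaving only 1.
Row 3, column 6: row 3 has {4, 7} and column 6 has {1, 2, 5, 6, 7}, leaving only 3.
Row 5, column 5: row 5 has {3} and column 5 has {1, 2, 3, 4, 5, 6}, leaving only 7.
Row 5, column 6: row 5 has {3, 7} and column 6 has {1, 2, 3, 5, 6, 7}, leaving only 4.
Row 6, column 1: row 6 has {1, 3, 5, 6} and column 1 has {2, 3, 5, 7}, leaving only 4.
Row 6, column 3: row 6 has {1, 3, 4, 5, 6} and column 3 has {6, 7}, leaving only 2.
Row 6, column 2: row 6 has {1, 2, 3, 4, 5, 6} and column 2 has {1, 3, 5}, leaving only 7.
Row 7, column 1: row 7 has {2, 5, 6, 7} and column 1 has {2, 3, 4, 5, 7}, leaving only 1.
Row 5 already has {3, 4, 7} and column 1 already has {1, 2, 3, 4, 5, 7}, so row 5, column 1 must be 6.

6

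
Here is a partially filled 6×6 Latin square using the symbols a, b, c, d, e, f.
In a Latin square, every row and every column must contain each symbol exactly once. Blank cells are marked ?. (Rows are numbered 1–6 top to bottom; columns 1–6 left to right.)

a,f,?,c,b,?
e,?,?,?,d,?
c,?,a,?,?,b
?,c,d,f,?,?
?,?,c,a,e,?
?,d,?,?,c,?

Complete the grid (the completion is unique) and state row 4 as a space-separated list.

Row 4, column 1: row 4 has {c, d, f} and column 1 has {a, c, e}, leaving only b.
Row 4, column 5: row 4 has {b, c, d, f} and column 5 has {b, c, d, e}, leaving only a.
Row 4, column 6: row 4 has {a, b, c, d, f} and column 6 has {b}, leaving only e.
So row 4 reads: b c d f a e.

b c d f a e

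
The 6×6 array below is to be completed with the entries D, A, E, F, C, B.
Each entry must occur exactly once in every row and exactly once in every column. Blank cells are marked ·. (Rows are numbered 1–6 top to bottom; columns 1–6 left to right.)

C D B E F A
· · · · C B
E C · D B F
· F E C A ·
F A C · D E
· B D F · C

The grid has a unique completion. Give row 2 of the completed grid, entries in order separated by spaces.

D E F A C B

Row 2, column 2: row 2 has {C, B} and column 2 has {D, A, F, C, B}, leaving only E.
Row 2, column 4: row 2 has {E, C, B} and column 4 has {D, E, F, C}, leaving only A.
Row 2, column 1: row 2 has {A, E, C, B} and column 1 has {E, F, C}, leaving only D.
Row 2, column 3: row 2 has {D, A, E, C, B} and column 3 has {D, E, C, B}, leaving only F.
So row 2 reads: D E F A C B.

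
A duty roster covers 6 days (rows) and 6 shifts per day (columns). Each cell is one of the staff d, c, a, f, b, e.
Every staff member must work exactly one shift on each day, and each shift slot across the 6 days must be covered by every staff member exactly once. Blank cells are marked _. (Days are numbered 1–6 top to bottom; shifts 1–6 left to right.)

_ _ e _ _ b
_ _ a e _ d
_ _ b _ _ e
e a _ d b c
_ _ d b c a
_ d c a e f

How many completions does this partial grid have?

4

Day 1, shift 1: eliminating its day and shift leaves {d, c, a, f}.
Day 1, shift 2: eliminating its day and shift leaves {c, f}.
Day 1, shift 4: eliminating its day and shift leaves {c, f}.
Day 1, shift 5: eliminating its day and shift leaves {d, a, f}.
Day 2, shift 1: eliminating its day and shift leaves {c, f, b}.
Day 2, shift 2: eliminating its day and shift leaves {c, f, b}.
Day 2, shift 5: eliminating its day and shift leaves {f}.
Day 3, shift 1: eliminating its day and shift leaves {d, c, a, f}.
Day 3, shift 2: eliminating its day and shift leaves {c, f}.
Day 3, shift 4: eliminating its day and shift leaves {c, f}.
Day 3, shift 5: eliminating its day and shift leaves {d, a, f}.
Day 4, shift 3: eliminating its day and shift leaves {f}.
Day 5, shift 1: eliminating its day and shift leaves {f}.
Day 5, shift 2: eliminating its day and shift leaves {f, e}.
Day 6, shift 1: eliminating its day and shift leaves {b}.
Enumerating the assignments across these blanks that avoid any day or shift repeat gives 4 completions.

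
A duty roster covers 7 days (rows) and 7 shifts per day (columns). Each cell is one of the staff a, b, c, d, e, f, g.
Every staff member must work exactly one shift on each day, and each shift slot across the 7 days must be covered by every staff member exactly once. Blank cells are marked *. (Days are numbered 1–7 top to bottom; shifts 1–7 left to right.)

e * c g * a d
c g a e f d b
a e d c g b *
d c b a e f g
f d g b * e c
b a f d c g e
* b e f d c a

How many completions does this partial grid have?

1

Day 1, shift 2: eliminating its day and shift leaves {f}.
Day 1, shift 5: eliminating its day and shift leaves {b}.
Day 3, shift 7: eliminating its day and shift leaves {f}.
Day 5, shift 5: eliminating its day and shift leaves {a}.
Day 7, shift 1: eliminating its day and shift leaves {g}.
Only one assignment across all blanks avoids any day or shift repeat, giving 1 completion.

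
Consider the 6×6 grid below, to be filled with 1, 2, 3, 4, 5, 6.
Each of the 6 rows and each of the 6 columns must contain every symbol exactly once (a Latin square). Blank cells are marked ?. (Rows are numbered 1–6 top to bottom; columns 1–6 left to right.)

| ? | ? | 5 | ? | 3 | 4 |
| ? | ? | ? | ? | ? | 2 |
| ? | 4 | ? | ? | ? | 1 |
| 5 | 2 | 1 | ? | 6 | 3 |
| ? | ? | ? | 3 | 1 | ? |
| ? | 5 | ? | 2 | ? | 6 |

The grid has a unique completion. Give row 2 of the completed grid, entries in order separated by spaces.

Row 4, column 4: row 4 has {1, 2, 3, 5, 6} and column 4 has {2, 3}, leaving only 4.
Row 5, column 2: row 5 has {1, 3} and column 2 has {2, 4, 5}, leaving only 6.
Row 1, column 2: row 1 has {3, 4, 5} and column 2 has {2, 4, 5, 6}, leaving only 1.
Row 2, column 2: row 2 has {2} and column 2 has {1, 2, 4, 5, 6}, leaving only 3.
Row 1, column 4: row 1 has {1, 3, 4, 5} and column 4 has {2, 3, 4}, leaving only 6.
Row 1, column 1: row 1 has {1, 3, 4, 5, 6} and column 1 has {5}, leaving only 2.
Row 3, column 4: row 3 has {1, 4} and column 4 has {2, 3, 4, 6}, leaving only 5.
Row 2, column 4: row 2 has {2, 3} and column 4 has {2, 3, 4, 5, 6}, leaving only 1.
Row 3, column 5: row 3 has {1, 4, 5} and column 5 has {1, 3, 6}, leaving only 2.
Row 5, column 1: row 5 has {1, 3, 6} and column 1 has {2, 5}, leaving only 4.
Row 2, column 1: row 2 has {1, 2, 3} and column 1 has {2, 4, 5}, leaving only 6.
Row 2, column 3: row 2 has {1, 2, 3, 6} and column 3 has {1, 5}, leaving only 4.
Row 2, column 5: row 2 has {1, 2, 3, 4, 6} and column 5 has {1, 2, 3, 6}, leaving only 5.
So row 2 reads: 6 3 4 1 5 2.

6 3 4 1 5 2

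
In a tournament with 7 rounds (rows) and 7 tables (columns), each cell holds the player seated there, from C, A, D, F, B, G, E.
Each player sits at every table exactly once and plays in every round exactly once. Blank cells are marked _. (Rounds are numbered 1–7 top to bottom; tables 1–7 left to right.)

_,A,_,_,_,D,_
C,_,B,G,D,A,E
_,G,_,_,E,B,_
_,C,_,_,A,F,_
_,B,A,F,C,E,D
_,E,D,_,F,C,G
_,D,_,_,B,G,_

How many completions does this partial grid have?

Round 1, table 1: eliminating its round and table leaves {F, B, G, E}.
Round 1, table 3: eliminating its round and table leaves {C, F, G, E}.
Round 1, table 4: eliminating its round and table leaves {C, B, E}.
Round 1, table 5: eliminating its round and table leaves {G}.
Round 1, table 7: eliminating its round and table leaves {C, F, B}.
Round 2, table 2: eliminating its round and table leaves {F}.
Round 3, table 1: eliminating its round and table leaves {A, D, F}.
Round 3, table 3: eliminating its round and table leaves {C, F}.
Round 3, table 4: eliminating its round and table leaves {C, A, D}.
Round 3, table 7: eliminating its round and table leaves {C, A, F}.
Round 4, table 1: eliminating its round and table leaves {D, B, G, E}.
Round 4, table 3: eliminating its round and table leaves {G, E}.
Round 4, table 4: eliminating its round and table leaves {D, B, E}.
Round 4, table 7: eliminating its round and table leaves {B}.
Round 5, table 1: eliminating its round and table leaves {G}.
Round 6, table 1: eliminating its round and table leaves {A, B}.
Round 6, table 4: eliminating its round and table leaves {A, B}.
Round 7, table 1: eliminating its round and table leaves {A, F, E}.
Round 7, table 3: eliminating its round and table leaves {C, F, E}.
Round 7, table 4: eliminating its round and table leaves {C, A, E}.
Round 7, table 7: eliminating its round and table leaves {C, A, F}.
Enumerating the assignments across these blanks that avoid any round or table repeat gives 10 completions.

10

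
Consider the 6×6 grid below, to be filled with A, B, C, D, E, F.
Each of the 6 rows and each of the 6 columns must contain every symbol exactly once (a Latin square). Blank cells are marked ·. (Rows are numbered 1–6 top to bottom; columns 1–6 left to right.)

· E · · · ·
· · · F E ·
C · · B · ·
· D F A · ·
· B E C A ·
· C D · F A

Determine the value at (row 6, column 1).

Row 1, column 4: row 1 has {E} and column 4 has {A, B, C, F}, leaving only D.
Row 2, column 2: row 2 has {E, F} and column 2 has {B, C, D, E}, leaving only A.
Row 3, column 2: row 3 has {B, C} and column 2 has {A, B, C, D, E}, leaving only F.
Row 3, column 3: row 3 has {B, C, F} and column 3 has {D, E, F}, leaving only A.
Row 3, column 5: row 3 has {A, B, C, F} and column 5 has {A, E, F}, leaving only D.
Row 3, column 6: row 3 has {A, B, C, D, F} and column 6 has {A}, leaving only E.
Row 6, column 4: row 6 has {A, C, D, F} and column 4 has {A, B, C, D, F}, leaving only E.
Row 6 already has {A, C, D, E, F} and column 1 already has {C}, so row 6, column 1 must be B.

B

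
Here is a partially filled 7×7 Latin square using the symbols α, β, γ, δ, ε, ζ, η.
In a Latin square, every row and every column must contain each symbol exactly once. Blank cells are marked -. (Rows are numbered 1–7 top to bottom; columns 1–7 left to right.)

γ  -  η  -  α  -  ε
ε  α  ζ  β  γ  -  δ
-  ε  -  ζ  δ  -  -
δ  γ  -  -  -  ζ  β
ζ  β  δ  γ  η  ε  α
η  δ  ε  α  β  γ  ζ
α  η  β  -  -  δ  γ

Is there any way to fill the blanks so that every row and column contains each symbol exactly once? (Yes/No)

No row or column among the givens repeats a symbol, and propagating forced cells runs into no contradiction.
One valid completion exists (for instance, γ ζ η δ α β ε / ε α ζ β γ η δ / β ε γ ζ δ α η / δ γ α η ε ζ β / ζ β δ γ η ε α / η δ ε α β γ ζ / α η β ε ζ δ γ).

Yes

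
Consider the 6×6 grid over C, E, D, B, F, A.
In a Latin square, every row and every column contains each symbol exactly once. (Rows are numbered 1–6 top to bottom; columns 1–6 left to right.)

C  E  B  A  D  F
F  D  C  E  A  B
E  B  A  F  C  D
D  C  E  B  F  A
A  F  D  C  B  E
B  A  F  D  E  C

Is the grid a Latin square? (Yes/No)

Each row is a permutation of the 6 symbols, and so is each column.

Yes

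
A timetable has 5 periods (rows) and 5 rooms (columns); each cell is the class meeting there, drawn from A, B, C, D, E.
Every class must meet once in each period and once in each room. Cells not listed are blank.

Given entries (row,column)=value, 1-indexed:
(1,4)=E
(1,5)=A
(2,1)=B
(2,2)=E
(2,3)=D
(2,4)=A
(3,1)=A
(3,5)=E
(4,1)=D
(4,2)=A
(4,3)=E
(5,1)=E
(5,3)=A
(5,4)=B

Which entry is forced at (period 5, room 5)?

D

Period 1, room 1: period 1 has {A, E} and room 1 has {A, B, D, E}, leaving only C.
Period 1, room 3: period 1 has {A, C, E} and room 3 has {A, D, E}, leaving only B.
Period 1, room 2: period 1 has {A, B, C, E} and room 2 has {A, E}, leaving only D.
Period 2, room 5: period 2 has {A, B, D, E} and room 5 has {A, E}, leaving only C.
Period 5 already has {A, B, E} and room 5 already has {A, C, E}, so period 5, room 5 must be D.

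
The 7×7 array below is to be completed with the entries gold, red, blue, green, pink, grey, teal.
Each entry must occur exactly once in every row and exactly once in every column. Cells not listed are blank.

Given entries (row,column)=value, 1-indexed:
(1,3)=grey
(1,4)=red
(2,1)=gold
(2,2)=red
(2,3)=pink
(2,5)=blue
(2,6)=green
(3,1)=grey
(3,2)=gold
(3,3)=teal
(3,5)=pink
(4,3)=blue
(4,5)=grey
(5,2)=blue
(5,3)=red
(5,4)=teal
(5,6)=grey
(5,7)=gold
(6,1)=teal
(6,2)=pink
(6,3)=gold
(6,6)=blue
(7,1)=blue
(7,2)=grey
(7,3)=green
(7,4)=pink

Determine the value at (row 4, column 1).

red

Row 2, column 4: row 2 has {gold, red, blue, green, pink} and column 4 has {red, pink, teal}, leaving only grey.
Row 2, column 7: row 2 has {gold, red, blue, green, pink, grey} and column 7 has {gold}, leaving only teal.
Row 3, column 6: row 3 has {gold, pink, grey, teal} and column 6 has {blue, green, grey}, leaving only red.
Row 5, column 5: row 5 has {gold, red, blue, grey, teal} and column 5 has {blue, pink, grey}, leaving only green.
Row 5, column 1: row 5 has {gold, red, blue, green, grey, teal} and column 1 has {gold, blue, grey, teal}, leaving only pink.
Row 1, column 1: row 1 has {red, grey} and column 1 has {gold, blue, pink, grey, teal}, leaving only green.
Row 4 already has {blue, grey} and column 1 already has {gold, blue, green, pink, grey, teal}, so row 4, column 1 must be red.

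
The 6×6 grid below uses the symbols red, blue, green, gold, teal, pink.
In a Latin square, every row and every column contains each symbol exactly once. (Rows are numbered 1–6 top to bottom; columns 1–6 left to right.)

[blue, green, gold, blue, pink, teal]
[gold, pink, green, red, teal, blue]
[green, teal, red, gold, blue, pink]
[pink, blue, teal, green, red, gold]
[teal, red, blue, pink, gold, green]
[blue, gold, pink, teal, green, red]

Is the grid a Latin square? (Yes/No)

No

Row 1 contains blue twice (at columns 1 and 4), so it is not a permutation.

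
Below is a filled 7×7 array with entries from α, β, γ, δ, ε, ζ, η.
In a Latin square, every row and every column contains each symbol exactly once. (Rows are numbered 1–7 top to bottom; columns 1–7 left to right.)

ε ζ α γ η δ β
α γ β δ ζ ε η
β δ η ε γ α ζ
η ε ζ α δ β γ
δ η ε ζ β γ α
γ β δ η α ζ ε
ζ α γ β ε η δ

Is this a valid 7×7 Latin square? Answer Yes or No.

Yes

Each row is a permutation of the 7 symbols, and so is each column.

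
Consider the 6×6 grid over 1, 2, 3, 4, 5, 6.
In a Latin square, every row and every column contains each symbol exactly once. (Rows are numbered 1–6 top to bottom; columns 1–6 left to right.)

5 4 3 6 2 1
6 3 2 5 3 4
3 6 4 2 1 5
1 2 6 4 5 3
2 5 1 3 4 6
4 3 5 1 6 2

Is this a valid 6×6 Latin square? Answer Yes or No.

No

Row 2 contains 3 twice (at columns 2 and 5), so it is not a permutation.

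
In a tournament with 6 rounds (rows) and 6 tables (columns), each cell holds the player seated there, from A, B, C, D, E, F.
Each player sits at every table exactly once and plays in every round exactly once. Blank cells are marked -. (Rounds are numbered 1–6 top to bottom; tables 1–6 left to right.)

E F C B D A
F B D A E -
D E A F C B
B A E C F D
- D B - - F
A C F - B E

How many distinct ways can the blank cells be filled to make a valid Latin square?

Round 2, table 6: eliminating its round and table leaves {C}.
Round 5, table 1: eliminating its round and table leaves {C}.
Round 5, table 4: eliminating its round and table leaves {E}.
Round 5, table 5: eliminating its round and table leaves {A}.
Round 6, table 4: eliminating its round and table leaves {D}.
Only one assignment across all blanks avoids any round or table repeat, giving 1 completion.

1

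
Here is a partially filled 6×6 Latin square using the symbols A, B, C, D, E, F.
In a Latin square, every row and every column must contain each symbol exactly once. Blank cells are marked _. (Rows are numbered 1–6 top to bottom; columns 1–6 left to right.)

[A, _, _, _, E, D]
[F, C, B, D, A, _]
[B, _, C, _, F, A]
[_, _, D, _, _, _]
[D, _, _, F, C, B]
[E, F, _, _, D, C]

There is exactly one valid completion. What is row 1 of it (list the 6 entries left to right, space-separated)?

A B F C E D

Row 1, column 2: row 1 has {A, D, E} and column 2 has {C, F}, leaving only B.
Row 1, column 3: row 1 has {A, B, D, E} and column 3 has {B, C, D}, leaving only F.
Row 1, column 4: row 1 has {A, B, D, E, F} and column 4 has {D, F}, leaving only C.
So row 1 reads: A B F C E D.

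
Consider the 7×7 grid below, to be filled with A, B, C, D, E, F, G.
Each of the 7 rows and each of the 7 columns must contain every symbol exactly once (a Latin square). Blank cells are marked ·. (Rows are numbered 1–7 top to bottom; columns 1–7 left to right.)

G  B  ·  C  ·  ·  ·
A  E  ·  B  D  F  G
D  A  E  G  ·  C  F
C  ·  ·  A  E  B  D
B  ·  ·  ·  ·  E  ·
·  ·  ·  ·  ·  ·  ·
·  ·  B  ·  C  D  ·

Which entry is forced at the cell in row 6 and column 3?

Row 1, column 6: row 1 has {B, C, G} and column 6 has {B, C, D, E, F}, leaving only A.
Row 1, column 5: row 1 has {A, B, C, G} and column 5 has {C, D, E}, leaving only F.
Row 1, column 3: row 1 has {A, B, C, F, G} and column 3 has {B, E}, leaving only D.
Row 1, column 7: row 1 has {A, B, C, D, F, G} and column 7 has {D, F, G}, leaving only E.
Row 2, column 3: row 2 has {A, B, D, E, F, G} and column 3 has {B, D, E}, leaving only C.
Row 3, column 5: row 3 has {A, C, D, E, F, G} and column 5 has {C, D, E, F}, leaving only B.
Row 6, column 6: row 6 has {} and column 6 has {A, B, C, D, E, F}, leaving only G.
Row 6, column 5: row 6 has {G} and column 5 has {B, C, D, E, F}, leaving only A.
Row 6 already has {A, G} and column 3 already has {B, C, D, E}, so row 6, column 3 must be F.

F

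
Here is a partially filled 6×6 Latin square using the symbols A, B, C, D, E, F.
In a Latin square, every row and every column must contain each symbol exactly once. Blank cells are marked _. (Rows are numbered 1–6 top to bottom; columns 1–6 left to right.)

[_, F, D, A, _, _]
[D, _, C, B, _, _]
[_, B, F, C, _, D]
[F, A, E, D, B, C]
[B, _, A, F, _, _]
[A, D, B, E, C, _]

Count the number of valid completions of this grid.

Row 1, column 1: eliminating its row and column leaves {C, E}.
Row 1, column 5: eliminating its row and column leaves {E}.
Row 1, column 6: eliminating its row and column leaves {B, E}.
Row 2, column 2: eliminating its row and column leaves {E}.
Row 2, column 5: eliminating its row and column leaves {A, E, F}.
Row 2, column 6: eliminating its row and column leaves {A, E, F}.
Row 3, column 1: eliminating its row and column leaves {E}.
Row 3, column 5: eliminating its row and column leaves {A, E}.
Row 5, column 2: eliminating its row and column leaves {C, E}.
Row 5, column 5: eliminating its row and column leaves {D, E}.
Row 5, column 6: eliminating its row and column leaves {E}.
Row 6, column 6: eliminating its row and column leaves {F}.
Only one assignment across all blanks avoids any row or column repeat, giving 1 completion.

1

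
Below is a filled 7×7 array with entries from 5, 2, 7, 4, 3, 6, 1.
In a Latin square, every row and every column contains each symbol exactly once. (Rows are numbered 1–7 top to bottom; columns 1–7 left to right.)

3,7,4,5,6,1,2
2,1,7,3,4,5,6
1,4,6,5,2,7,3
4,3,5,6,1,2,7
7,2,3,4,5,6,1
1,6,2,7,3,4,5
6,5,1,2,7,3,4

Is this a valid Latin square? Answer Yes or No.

No

Every row is a permutation, but column 1 contains 1 twice (at rows 3 and 6).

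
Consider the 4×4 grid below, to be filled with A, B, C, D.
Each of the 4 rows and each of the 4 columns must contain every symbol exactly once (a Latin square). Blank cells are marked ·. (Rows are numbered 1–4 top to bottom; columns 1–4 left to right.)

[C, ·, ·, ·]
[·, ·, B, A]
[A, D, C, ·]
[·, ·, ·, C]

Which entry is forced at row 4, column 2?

A

Row 2, column 1: row 2 has {A, B} and column 1 has {A, C}, leaving only D.
Row 2, column 2: row 2 has {A, B, D} and column 2 has {D}, leaving only C.
Row 3, column 4: row 3 has {A, C, D} and column 4 has {A, C}, leaving only B.
Row 1, column 4: row 1 has {C} and column 4 has {A, B, C}, leaving only D.
Row 1, column 3: row 1 has {C, D} and column 3 has {B, C}, leaving only A.
Row 1, column 2: row 1 has {A, C, D} and column 2 has {C, D}, leaving only B.
Row 4 already has {C} and column 2 already has {B, C, D}, so row 4, column 2 must be A.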